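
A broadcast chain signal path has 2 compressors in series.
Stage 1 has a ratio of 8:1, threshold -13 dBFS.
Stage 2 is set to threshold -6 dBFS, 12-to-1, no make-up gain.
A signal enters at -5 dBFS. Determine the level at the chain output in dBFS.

Stage 1: 8 dB above -13 dBFS, reduced 8:1 to 1 dB above → -12 dBFS.
Stage 2: -12 dBFS is at or below the -6 dBFS threshold — no compression; output -12 dBFS.

-12 dBFS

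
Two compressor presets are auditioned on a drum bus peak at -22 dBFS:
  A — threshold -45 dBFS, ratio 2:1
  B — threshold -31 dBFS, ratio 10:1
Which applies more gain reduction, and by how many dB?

A, by 3.4 dB

A: GR = 23 − 23/2 = 11.5 dB.
B: GR = 9 − 9/10 = 8.1 dB.
A reduces 3.4 dB more.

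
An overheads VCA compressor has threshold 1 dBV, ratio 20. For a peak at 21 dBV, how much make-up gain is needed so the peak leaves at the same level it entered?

19 dB

Overshoot 20 dB → 20/20 = 1 dB after compression, so the compressed level is 1 + 1 = 2 dBV.
Make-up = target − compressed = 21 − 2 = 19 dB.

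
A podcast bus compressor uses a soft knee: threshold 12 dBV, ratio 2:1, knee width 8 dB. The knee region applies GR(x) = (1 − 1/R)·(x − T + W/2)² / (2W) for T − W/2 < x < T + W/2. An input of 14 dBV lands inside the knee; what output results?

12.875 dBV

x − T + W/2 = 14 − 12 + 4 = 6.
GR = (1 − 1/2) × 6² / 16 = 0.5 × 36 / 16 = 1.125 dB.
Output = 14 − 1.125 = 12.875 dBV.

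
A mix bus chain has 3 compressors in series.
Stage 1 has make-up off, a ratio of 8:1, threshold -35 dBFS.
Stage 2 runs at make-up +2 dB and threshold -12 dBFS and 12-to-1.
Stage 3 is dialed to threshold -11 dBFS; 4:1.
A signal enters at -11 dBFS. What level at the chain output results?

-30 dBFS

Stage 1: -11 dBFS is 24 dB over -35 dBFS; at 8:1 that becomes 3 dB over, giving -32 dBFS.
Stage 2: below threshold (-32 ≤ -12); passes unchanged; make-up brings it to -30 dBFS.
Stage 3: below threshold (-30 ≤ -11); passes unchanged; output -30 dBFS.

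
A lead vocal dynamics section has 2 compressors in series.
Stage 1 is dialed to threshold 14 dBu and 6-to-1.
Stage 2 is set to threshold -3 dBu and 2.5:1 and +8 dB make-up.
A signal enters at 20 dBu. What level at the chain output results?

12.2 dBu

Stage 1: overshoot 6 dB → 6/6 = 1 dB → 15 dBu.
Stage 2: overshoot 18 dB → 18/2.5 = 7.2 dB → 4.2 dBu; +8 dB make-up → 12.2 dBu.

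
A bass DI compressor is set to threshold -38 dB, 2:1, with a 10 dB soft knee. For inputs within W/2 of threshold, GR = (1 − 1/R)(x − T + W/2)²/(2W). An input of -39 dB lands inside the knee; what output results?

x − T + W/2 = -39 − (-38) + 5 = 4.
GR = (1 − 1/2) × 4² / 20 = 0.5 × 16 / 20 = 0.4 dB.
Output = -39 − 0.4 = -39.4 dB.

-39.4 dB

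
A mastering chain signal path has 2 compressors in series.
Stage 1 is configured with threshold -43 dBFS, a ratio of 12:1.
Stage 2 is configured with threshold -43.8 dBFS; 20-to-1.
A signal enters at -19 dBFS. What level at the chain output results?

-43.66 dBFS

Stage 1: 24 dB above -43 dBFS, reduced 12:1 to 2 dB above → -41 dBFS.
Stage 2: -41 dBFS is 2.8 dB over -43.8 dBFS; at 20:1 that becomes 0.14 dB over, giving -43.66 dBFS.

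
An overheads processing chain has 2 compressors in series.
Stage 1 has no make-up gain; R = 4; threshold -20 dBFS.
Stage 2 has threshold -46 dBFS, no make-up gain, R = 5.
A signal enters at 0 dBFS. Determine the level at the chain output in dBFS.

Stage 1: 20 dB above -20 dBFS, reduced 4:1 to 5 dB above → -15 dBFS.
Stage 2: overshoot 31 dB → 31/5 = 6.2 dB → -39.8 dBFS.

-39.8 dBFS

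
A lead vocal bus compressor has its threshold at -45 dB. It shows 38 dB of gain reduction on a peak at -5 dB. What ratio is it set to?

20:1

Input overshoot = -5 − (-45) = 40 dB.
Output overshoot = 40 − 38 = 2 dB.
Ratio = input overshoot / output overshoot = 40 / 2 = 20.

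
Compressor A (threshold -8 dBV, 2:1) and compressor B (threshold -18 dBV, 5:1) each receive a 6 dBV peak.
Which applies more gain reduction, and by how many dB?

A: overshoot 14 dB → output overshoot 7 dB → GR 7 dB.
B: overshoot 24 dB → output overshoot 4.8 dB → GR 19.2 dB.
Difference: 12.2 dB in favour of B.

B, by 12.2 dB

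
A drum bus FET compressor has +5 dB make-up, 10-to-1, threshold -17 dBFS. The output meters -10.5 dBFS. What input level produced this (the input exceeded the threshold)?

-2 dBFS

Remove make-up: -10.5 − 5 = -15.5 dBFS.
Post-compression overshoot = -15.5 − (-17) = 1.5 dB.
Before 10:1 compression the overshoot was 1.5 × 10 = 15 dB, so input = -17 + 15 = -2 dBFS.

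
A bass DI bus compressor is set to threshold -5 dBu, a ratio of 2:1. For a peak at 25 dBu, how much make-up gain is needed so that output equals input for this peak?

Overshoot 30 dB → 30/2 = 15 dB after compression, so the compressed level is -5 + 15 = 10 dBu.
Make-up = target − compressed = 25 − 10 = 15 dB.

15 dB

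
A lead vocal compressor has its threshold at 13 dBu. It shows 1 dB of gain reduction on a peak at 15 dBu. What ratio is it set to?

Input overshoot = 15 − 13 = 2 dB.
Output overshoot = 2 − 1 = 1 dB.
Ratio = input overshoot / output overshoot = 2 / 1 = 2.

2:1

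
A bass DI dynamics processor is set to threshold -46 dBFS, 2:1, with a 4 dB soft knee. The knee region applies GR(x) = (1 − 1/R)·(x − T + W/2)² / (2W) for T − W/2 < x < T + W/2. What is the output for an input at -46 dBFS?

x − T + W/2 = -46 − (-46) + 2 = 2.
GR = (1 − 1/2) × 2² / 8 = 0.5 × 4 / 8 = 0.25 dB.
Output = -46 − 0.25 = -46.25 dBFS.

-46.25 dBFS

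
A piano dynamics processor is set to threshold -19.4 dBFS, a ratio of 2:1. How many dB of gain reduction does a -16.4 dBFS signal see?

Overshoot = -16.4 − (-19.4) = 3 dB.
At 2:1, output sits 3/2 = 1.5 dB above threshold.
GR = overshoot in − overshoot out = 3 − 1.5 = 1.5 dB.

1.5 dB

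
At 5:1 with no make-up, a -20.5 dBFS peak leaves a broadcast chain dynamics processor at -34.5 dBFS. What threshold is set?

Gain reduction = -20.5 − (-34.5) = 14 dB; output overshoot = GR / (R − 1) = 14 / 4 = 3.5 dB.
Threshold = output − output overshoot = -34.5 − 3.5 = -38 dBFS.

-38 dBFS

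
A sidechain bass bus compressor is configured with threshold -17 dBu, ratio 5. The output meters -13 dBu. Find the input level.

Post-compression overshoot = -13 − (-17) = 4 dB.
Before 5:1 compression the overshoot was 4 × 5 = 20 dB, so input = -17 + 20 = 3 dBu.

3 dBu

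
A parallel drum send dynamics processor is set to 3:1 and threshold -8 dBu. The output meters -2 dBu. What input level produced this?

10 dBu

That's 6 dB above the -8 dBu threshold.
Undo the ratio: input overshoot = 6 × 3 = 18 dB, giving input = 10 dBu.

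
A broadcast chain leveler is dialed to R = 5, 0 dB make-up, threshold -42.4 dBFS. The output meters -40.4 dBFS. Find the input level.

The compressed level sits -40.4 − (-42.4) = 2 dB over threshold.
Undo the ratio: input overshoot = 2 × 5 = 10 dB, giving input = -32.4 dBFS.

-32.4 dBFS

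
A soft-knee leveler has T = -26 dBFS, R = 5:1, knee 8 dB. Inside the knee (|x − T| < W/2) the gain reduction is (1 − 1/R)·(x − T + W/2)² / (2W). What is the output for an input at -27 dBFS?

-27.45 dBFS

x − T + W/2 = -27 − (-26) + 4 = 3.
GR = (1 − 1/5) × 3² / 16 = 0.8 × 9 / 16 = 0.45 dB.
Output = -27 − 0.45 = -27.45 dBFS.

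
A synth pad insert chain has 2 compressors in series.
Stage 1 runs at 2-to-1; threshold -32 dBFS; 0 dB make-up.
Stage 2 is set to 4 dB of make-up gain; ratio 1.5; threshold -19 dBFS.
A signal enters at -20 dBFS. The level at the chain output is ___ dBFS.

Stage 1: -20 dBFS is 12 dB over -32 dBFS; at 2:1 that becomes 6 dB over, giving -26 dBFS.
Stage 2: below threshold (-26 ≤ -19); passes unchanged; make-up brings it to -22 dBFS.

-22 dBFS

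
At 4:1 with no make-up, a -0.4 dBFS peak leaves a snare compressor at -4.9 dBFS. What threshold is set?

-6.4 dBFS

Input is 6 dB above T (since output overshoot × R = input overshoot: (-4.9 − T)·4 = -0.4 − T gives T = -6.4 dBFS).
Check: -6.4 + (-0.4 − (-6.4))/4 = -6.4 + 1.5 = -4.9 dBFS. ✓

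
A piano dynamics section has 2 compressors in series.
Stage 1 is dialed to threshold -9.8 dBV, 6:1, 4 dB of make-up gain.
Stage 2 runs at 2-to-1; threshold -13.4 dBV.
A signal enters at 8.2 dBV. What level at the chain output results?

-8.1 dBV

Stage 1: overshoot 18 dB → 18/6 = 3 dB → -6.8 dBV; +4 dB make-up → -2.8 dBV.
Stage 2: -2.8 dBV is 10.6 dB over -13.4 dBV; at 2:1 that becomes 5.3 dB over, giving -8.1 dBV.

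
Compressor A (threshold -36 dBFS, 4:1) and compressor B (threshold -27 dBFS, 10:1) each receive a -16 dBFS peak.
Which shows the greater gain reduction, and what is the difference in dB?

A: overshoot 20 dB → output overshoot 5 dB → GR 15 dB.
B: overshoot 11 dB → output overshoot 1.1 dB → GR 9.9 dB.
A reduces 5.1 dB more.

A, by 5.1 dB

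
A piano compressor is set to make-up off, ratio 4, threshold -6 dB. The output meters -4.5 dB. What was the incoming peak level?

The compressed level sits -4.5 − (-6) = 1.5 dB over threshold.
Input overshoot = R × output overshoot = 6 dB → input = -6 + 6 = 0 dB.

0 dB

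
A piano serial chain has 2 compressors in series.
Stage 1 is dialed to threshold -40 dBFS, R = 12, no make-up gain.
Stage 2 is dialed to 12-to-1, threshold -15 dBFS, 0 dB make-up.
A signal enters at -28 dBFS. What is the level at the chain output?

-39 dBFS

Stage 1: 12 dB above -40 dBFS, reduced 12:1 to 1 dB above → -39 dBFS.
Stage 2: -39 dBFS is at or below the -15 dBFS threshold — no compression; output -39 dBFS.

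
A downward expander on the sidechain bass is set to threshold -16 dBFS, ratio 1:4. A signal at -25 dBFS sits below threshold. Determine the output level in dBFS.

The input is 9 dB below the -16 dBFS threshold.
A 1:4 expander multiplies undershoot by 4: 9 × 4 = 36 dB below threshold.
Output = -16 − 36 = -52 dBFS.

-52 dBFS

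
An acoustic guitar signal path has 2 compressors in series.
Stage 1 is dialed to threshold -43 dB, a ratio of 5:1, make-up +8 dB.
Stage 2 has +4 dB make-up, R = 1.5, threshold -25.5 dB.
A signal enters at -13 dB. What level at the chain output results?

-25 dB

Stage 1: 30 dB above -43 dB, reduced 5:1 to 6 dB above → -37 dB; +8 dB make-up → -29 dB.
Stage 2: -29 dB is at or below the -25.5 dB threshold — no compression; make-up brings it to -25 dB.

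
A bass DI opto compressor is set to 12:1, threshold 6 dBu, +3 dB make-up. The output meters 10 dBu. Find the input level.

18 dBu

Remove make-up: 10 − 3 = 7 dBu.
Post-compression overshoot = 7 − 6 = 1 dB.
Undo the ratio: input overshoot = 1 × 12 = 12 dB, giving input = 18 dBu.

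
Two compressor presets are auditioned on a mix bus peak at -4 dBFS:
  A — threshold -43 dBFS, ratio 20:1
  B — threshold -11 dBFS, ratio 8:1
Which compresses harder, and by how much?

A, by 30.925 dB

A: GR = 39 − 39/20 = 37.05 dB.
B: GR = 7 − 7/8 = 6.125 dB.
A reduces 30.925 dB more.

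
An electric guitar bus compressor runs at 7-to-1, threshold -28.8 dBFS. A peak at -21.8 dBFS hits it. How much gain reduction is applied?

-21.8 dBFS exceeds the threshold by 7 dB.
At 7:1, output sits 7/7 = 1 dB above threshold.
So the signal is attenuated by 7 − 1 = 6 dB.

6 dB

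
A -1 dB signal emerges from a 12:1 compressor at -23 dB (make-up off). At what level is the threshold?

-25 dB

Gain reduction = -1 − (-23) = 22 dB; output overshoot = GR / (R − 1) = 22 / 11 = 2 dB.
Threshold = output − output overshoot = -23 − 2 = -25 dB.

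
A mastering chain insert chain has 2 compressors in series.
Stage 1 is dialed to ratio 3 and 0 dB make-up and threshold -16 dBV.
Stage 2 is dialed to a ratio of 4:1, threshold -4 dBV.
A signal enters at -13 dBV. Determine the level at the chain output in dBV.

Stage 1: overshoot 3 dB → 3/3 = 1 dB → -15 dBV.
Stage 2: -15 dBV is at or below the -4 dBV threshold — no compression; output -15 dBV.

-15 dBV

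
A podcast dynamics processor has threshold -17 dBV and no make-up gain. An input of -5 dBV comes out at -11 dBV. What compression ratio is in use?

2:1

Input overshoot = -5 − (-17) = 12 dB; output overshoot = -11 − (-17) = 6 dB.
Ratio = 12 / 6 = 2.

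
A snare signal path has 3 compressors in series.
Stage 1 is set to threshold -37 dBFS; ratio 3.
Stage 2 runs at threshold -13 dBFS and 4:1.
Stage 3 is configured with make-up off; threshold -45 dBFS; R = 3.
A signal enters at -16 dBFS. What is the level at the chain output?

Stage 1: overshoot 21 dB → 21/3 = 7 dB → -30 dBFS.
Stage 2: -30 dBFS is at or below the -13 dBFS threshold — no compression; output -30 dBFS.
Stage 3: overshoot 15 dB → 15/3 = 5 dB → -40 dBFS.

-40 dBFS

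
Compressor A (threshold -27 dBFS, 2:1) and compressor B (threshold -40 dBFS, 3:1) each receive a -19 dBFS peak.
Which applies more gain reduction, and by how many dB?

B, by 10 dB

A: overshoot 8 dB → output overshoot 4 dB → GR 4 dB.
B: overshoot 21 dB → output overshoot 7 dB → GR 14 dB.
B applies 10 dB more gain reduction.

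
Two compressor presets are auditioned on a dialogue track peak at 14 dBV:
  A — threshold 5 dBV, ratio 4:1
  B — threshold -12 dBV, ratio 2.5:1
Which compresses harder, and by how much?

A: GR = 9 − 9/4 = 6.75 dB.
B: GR = 26 − 26/2.5 = 15.6 dB.
B reduces 8.85 dB more.

B, by 8.85 dB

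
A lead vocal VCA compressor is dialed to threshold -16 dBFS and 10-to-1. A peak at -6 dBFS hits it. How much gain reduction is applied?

9 dB

-6 dBFS exceeds the threshold by 10 dB.
A 10:1 ratio leaves 1 dB of that excess.
GR = overshoot in − overshoot out = 10 − 1 = 9 dB.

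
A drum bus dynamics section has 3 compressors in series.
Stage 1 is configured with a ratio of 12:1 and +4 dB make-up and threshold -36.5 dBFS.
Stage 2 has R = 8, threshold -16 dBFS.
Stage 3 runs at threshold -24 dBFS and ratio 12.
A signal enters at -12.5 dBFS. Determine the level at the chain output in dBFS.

-30.5 dBFS

Stage 1: overshoot 24 dB → 24/12 = 2 dB → -34.5 dBFS; +4 dB make-up → -30.5 dBFS.
Stage 2: -30.5 dBFS ≤ -16 dBFS, so stage 2 doesn't engage; output -30.5 dBFS.
Stage 3: -30.5 dBFS ≤ -24 dBFS, so stage 3 doesn't engage; output -30.5 dBFS.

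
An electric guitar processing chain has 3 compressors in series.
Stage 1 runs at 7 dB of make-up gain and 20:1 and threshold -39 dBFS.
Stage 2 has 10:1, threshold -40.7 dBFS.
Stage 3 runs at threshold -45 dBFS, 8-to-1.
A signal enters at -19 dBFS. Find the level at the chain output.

-44.34125 dBFS

Stage 1: -19 dBFS is 20 dB over -39 dBFS; at 20:1 that becomes 1 dB over, giving -38 dBFS; +7 dB make-up → -31 dBFS.
Stage 2: -31 dBFS is 9.7 dB over -40.7 dBFS; at 10:1 that becomes 0.97 dB over, giving -39.73 dBFS.
Stage 3: -39.73 dBFS is 5.27 dB over -45 dBFS; at 8:1 that becomes 0.65875 dB over, giving -44.34125 dBFS.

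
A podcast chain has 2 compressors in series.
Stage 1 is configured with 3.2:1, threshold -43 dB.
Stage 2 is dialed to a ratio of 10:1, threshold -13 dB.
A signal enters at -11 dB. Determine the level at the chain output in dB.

Stage 1: 32 dB above -43 dB, reduced 3.2:1 to 10 dB above → -33 dB.
Stage 2: -33 dB is at or below the -13 dB threshold — no compression; output -33 dB.

-33 dB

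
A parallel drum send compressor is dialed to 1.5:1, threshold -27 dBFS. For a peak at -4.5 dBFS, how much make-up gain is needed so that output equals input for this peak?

The peak compresses to -27 + 22.5/1.5 = -12 dBFS.
To reach -4.5 dBFS requires -4.5 − (-12) = 7.5 dB of make-up.

7.5 dB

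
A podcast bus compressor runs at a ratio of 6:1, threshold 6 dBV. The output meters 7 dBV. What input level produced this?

12 dBV

That's 1 dB above the 6 dBV threshold.
Undo the ratio: input overshoot = 1 × 6 = 6 dB, giving input = 12 dBV.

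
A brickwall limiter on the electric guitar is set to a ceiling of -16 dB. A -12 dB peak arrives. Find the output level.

-16 dB

The limiter clamps the peak to its -16 dB ceiling.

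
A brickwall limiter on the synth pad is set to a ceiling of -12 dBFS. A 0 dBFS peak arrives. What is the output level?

At ∞:1, everything above -12 dBFS is held at the ceiling.

-12 dBFS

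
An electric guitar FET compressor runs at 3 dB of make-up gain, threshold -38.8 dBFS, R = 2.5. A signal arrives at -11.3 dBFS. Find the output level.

Overshoot: -11.3 − (-38.8) = 27.5 dB.
2.5:1 compression reduces that to 27.5/2.5 = 11 dB over.
So the level is -38.8 + 11 = -27.8 dBFS; make-up adds 3 dB, giving -24.8 dBFS.

-24.8 dBFS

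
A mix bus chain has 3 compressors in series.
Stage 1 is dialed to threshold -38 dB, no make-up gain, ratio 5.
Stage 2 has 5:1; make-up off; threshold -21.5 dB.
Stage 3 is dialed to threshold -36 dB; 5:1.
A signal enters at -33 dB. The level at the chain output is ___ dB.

Stage 1: 5 dB above -38 dB, reduced 5:1 to 1 dB above → -37 dB.
Stage 2: below threshold (-37 ≤ -21.5); passes unchanged; output -37 dB.
Stage 3: -37 dB ≤ -36 dB, so stage 3 doesn't engage; output -37 dB.

-37 dB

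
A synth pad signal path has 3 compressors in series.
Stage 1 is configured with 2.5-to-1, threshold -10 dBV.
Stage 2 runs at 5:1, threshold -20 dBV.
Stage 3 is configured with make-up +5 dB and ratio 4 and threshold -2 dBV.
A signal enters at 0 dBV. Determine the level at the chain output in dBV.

Stage 1: 10 dB above -10 dBV, reduced 2.5:1 to 4 dB above → -6 dBV.
Stage 2: -6 dBV is 14 dB over -20 dBV; at 5:1 that becomes 2.8 dB over, giving -17.2 dBV.
Stage 3: -17.2 dBV is at or below the -2 dBV threshold — no compression; make-up brings it to -12.2 dBV.

-12.2 dBV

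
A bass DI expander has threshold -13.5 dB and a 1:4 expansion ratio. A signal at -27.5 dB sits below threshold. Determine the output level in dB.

The input is 14 dB below the -13.5 dB threshold.
A 1:4 expander multiplies undershoot by 4: 14 × 4 = 56 dB below threshold.
Output = -13.5 − 56 = -69.5 dB.

-69.5 dB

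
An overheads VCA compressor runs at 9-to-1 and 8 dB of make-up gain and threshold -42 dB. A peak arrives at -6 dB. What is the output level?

-30 dB

Overshoot: -6 − (-42) = 36 dB.
At 9:1 the overshoot is divided by 9, leaving 4 dB above threshold.
That puts the output at -38 dB; make-up adds 8 dB, giving -30 dB.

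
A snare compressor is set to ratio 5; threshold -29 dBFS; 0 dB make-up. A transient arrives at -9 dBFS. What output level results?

-25 dBFS

-9 dBFS sits 20 dB over threshold.
5:1 compression reduces that to 20/5 = 4 dB over.
So the level is -29 + 4 = -25 dBFS.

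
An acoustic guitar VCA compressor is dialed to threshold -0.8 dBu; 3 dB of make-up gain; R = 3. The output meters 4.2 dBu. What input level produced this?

5.2 dBu

Before make-up, the level was 4.2 − 3 = 1.2 dBu.
Post-compression overshoot = 1.2 − (-0.8) = 2 dB.
Before 3:1 compression the overshoot was 2 × 3 = 6 dB, so input = -0.8 + 6 = 5.2 dBu.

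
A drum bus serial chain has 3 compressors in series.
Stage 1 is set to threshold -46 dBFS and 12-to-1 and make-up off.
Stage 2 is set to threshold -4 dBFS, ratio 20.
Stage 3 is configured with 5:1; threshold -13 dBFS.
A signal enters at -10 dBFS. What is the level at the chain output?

Stage 1: 36 dB above -46 dBFS, reduced 12:1 to 3 dB above → -43 dBFS.
Stage 2: -43 dBFS is at or below the -4 dBFS threshold — no compression; output -43 dBFS.
Stage 3: below threshold (-43 ≤ -13); passes unchanged; output -43 dBFS.

-43 dBFS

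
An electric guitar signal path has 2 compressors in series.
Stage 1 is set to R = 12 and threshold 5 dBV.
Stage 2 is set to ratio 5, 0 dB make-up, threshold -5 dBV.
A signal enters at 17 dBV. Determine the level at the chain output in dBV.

Stage 1: 17 dBV is 12 dB over 5 dBV; at 12:1 that becomes 1 dB over, giving 6 dBV.
Stage 2: 11 dB above -5 dBV, reduced 5:1 to 2.2 dB above → -2.8 dBV.

-2.8 dBV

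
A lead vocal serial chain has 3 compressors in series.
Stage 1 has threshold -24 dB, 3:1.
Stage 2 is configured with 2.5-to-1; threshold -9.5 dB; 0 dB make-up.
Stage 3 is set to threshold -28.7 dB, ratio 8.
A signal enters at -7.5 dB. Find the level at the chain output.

-27.425 dB

Stage 1: overshoot 16.5 dB → 16.5/3 = 5.5 dB → -18.5 dB.
Stage 2: -18.5 dB is at or below the -9.5 dB threshold — no compression; output -18.5 dB.
Stage 3: -18.5 dB is 10.2 dB over -28.7 dB; at 8:1 that becomes 1.275 dB over, giving -27.425 dB.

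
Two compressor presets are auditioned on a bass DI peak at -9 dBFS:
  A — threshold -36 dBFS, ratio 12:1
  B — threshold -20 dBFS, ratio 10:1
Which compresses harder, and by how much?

A: 27 dB over, compressed to 2.25 dB over, so 24.75 dB of GR.
B: 11 dB over, compressed to 1.1 dB over, so 9.9 dB of GR.
A applies 14.85 dB more gain reduction.

A, by 14.85 dB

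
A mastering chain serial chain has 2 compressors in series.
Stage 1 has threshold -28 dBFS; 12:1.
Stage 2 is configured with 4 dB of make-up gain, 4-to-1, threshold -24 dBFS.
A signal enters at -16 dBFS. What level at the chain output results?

Stage 1: -16 dBFS is 12 dB over -28 dBFS; at 12:1 that becomes 1 dB over, giving -27 dBFS.
Stage 2: -27 dBFS ≤ -24 dBFS, so stage 2 doesn't engage; make-up brings it to -23 dBFS.

-23 dBFS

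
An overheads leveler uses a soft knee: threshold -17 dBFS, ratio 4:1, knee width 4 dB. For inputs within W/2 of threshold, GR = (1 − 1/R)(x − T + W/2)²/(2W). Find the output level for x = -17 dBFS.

-17.375 dBFS

x − T + W/2 = -17 − (-17) + 2 = 2.
GR = (1 − 1/4) × 2² / 8 = 0.75 × 4 / 8 = 0.375 dB.
Output = -17 − 0.375 = -17.375 dBFS.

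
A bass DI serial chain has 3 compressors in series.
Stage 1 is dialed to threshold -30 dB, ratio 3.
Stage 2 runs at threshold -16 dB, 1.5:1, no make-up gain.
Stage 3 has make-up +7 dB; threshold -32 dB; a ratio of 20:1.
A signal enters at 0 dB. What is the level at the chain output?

-24.4 dB

Stage 1: 30 dB above -30 dB, reduced 3:1 to 10 dB above → -20 dB.
Stage 2: below threshold (-20 ≤ -16); passes unchanged; output -20 dB.
Stage 3: 12 dB above -32 dB, reduced 20:1 to 0.6 dB above → -31.4 dB; +7 dB make-up → -24.4 dB.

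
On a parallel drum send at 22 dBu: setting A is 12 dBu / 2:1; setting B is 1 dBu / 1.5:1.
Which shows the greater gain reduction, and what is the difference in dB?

A: GR = 10 − 10/2 = 5 dB.
B: GR = 21 − 21/1.5 = 7 dB.
Difference: 2 dB in favour of B.

B, by 2 dB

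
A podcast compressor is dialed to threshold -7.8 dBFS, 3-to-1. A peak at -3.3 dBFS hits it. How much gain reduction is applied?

-3.3 dBFS exceeds the threshold by 4.5 dB.
At 3:1, output sits 4.5/3 = 1.5 dB above threshold.
Gain reduction = 4.5 − 1.5 = 3 dB.

3 dB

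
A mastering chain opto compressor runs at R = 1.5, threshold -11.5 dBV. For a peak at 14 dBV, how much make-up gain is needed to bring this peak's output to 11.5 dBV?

6 dB

Without make-up, output = threshold + overshoot/1.5 = -11.5 + 17 = 5.5 dBV.
Gap to target: 6 dB.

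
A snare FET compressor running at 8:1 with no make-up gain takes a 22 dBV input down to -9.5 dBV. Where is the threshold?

-14 dBV

Let T be the threshold. Output overshoot = (input overshoot)/R, so -9.5 − T = (22 − T)/8.
8·(-9.5 − T) = 22 − T → 7·T = -76 − 22 = -98.
T = -98/7 = -14 dBV.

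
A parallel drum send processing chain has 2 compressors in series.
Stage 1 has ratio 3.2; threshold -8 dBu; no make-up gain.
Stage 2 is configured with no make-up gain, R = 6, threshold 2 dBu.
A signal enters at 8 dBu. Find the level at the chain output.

Stage 1: overshoot 16 dB → 16/3.2 = 5 dB → -3 dBu.
Stage 2: below threshold (-3 ≤ 2); passes unchanged; output -3 dBu.

-3 dBu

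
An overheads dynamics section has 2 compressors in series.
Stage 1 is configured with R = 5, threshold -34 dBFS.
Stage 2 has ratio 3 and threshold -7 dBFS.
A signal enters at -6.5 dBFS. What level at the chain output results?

Stage 1: -6.5 dBFS is 27.5 dB over -34 dBFS; at 5:1 that becomes 5.5 dB over, giving -28.5 dBFS.
Stage 2: below threshold (-28.5 ≤ -7); passes unchanged; output -28.5 dBFS.

-28.5 dBFS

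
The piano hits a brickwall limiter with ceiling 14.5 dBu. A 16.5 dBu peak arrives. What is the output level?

A brickwall limiter is an ∞:1 compressor: any input above the ceiling is clamped to 14.5 dBu.

14.5 dBu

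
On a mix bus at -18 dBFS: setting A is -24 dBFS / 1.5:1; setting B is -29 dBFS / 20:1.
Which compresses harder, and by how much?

B, by 8.45 dB

A: overshoot 6 dB → output overshoot 4 dB → GR 2 dB.
B: overshoot 11 dB → output overshoot 0.55 dB → GR 10.45 dB.
B reduces 8.45 dB more.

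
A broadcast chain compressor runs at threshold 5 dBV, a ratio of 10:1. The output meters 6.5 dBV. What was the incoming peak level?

20 dBV

Post-compression overshoot = 6.5 − 5 = 1.5 dB.
Undo the ratio: input overshoot = 1.5 × 10 = 15 dB, giving input = 20 dBV.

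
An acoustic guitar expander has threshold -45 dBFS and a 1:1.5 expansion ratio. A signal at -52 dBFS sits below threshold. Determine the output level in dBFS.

-55.5 dBFS

Undershoot = (-45) − (-52) = 7 dB.
At 1:1.5, that expands to 10.5 dB under threshold.
Output = -45 − 10.5 = -55.5 dBFS.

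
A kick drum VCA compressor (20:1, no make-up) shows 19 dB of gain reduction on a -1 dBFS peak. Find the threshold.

-21 dBFS

Let T be the threshold. Output overshoot = (input overshoot)/R, so -20 − T = (-1 − T)/20.
20·(-20 − T) = -1 − T → 19·T = -400 − (-1) = -399.
T = -399/19 = -21 dBFS.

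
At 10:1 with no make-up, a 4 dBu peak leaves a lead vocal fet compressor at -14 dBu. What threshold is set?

-16 dBu

Input is 20 dB above T (since output overshoot × R = input overshoot: (-14 − T)·10 = 4 − T gives T = -16 dBu).
Check: -16 + (4 − (-16))/10 = -16 + 2 = -14 dBu. ✓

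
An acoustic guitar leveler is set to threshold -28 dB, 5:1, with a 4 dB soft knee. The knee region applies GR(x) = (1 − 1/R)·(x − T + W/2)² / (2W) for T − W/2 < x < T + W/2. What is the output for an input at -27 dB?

-27.9 dB

x − T + W/2 = -27 − (-28) + 2 = 3.
GR = (1 − 1/5) × 3² / 8 = 0.8 × 9 / 8 = 0.9 dB.
Output = -27 − 0.9 = -27.9 dB.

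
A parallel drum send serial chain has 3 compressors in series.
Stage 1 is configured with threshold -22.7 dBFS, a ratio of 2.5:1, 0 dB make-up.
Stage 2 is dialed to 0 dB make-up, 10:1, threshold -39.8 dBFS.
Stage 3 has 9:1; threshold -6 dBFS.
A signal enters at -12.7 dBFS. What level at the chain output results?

-37.69 dBFS

Stage 1: 10 dB above -22.7 dBFS, reduced 2.5:1 to 4 dB above → -18.7 dBFS.
Stage 2: -18.7 dBFS is 21.1 dB over -39.8 dBFS; at 10:1 that becomes 2.11 dB over, giving -37.69 dBFS.
Stage 3: -37.69 dBFS ≤ -6 dBFS, so stage 3 doesn't engage; output -37.69 dBFS.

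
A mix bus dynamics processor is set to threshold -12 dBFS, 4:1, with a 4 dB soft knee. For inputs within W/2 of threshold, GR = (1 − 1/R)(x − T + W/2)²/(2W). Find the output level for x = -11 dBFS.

x − T + W/2 = -11 − (-12) + 2 = 3.
GR = (1 − 1/4) × 3² / 8 = 0.75 × 9 / 8 = 0.84375 dB.
Output = -11 − 0.84375 = -11.84375 dBFS.

-11.84375 dBFS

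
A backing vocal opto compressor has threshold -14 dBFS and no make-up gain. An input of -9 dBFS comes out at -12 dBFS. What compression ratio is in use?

Input overshoot = -9 − (-14) = 5 dB; output overshoot = -12 − (-14) = 2 dB.
Ratio = 5 / 2 = 2.5.

2.5:1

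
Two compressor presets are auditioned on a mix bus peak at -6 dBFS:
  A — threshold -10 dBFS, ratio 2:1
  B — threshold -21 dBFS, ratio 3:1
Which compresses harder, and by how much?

A: GR = 4 − 4/2 = 2 dB.
B: GR = 15 − 15/3 = 10 dB.
B reduces 8 dB more.

B, by 8 dB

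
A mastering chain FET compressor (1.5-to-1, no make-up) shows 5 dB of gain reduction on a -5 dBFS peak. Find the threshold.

Gain reduction = -5 − (-10) = 5 dB; output overshoot = GR / (R − 1) = 5 / 0.5 = 10 dB.
Threshold = output − output overshoot = -10 − 10 = -20 dBFS.

-20 dBFS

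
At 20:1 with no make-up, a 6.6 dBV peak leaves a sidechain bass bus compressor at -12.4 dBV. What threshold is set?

Gain reduction = 6.6 − (-12.4) = 19 dB; output overshoot = GR / (R − 1) = 19 / 19 = 1 dB.
Threshold = output − output overshoot = -12.4 − 1 = -13.4 dBV.

-13.4 dBV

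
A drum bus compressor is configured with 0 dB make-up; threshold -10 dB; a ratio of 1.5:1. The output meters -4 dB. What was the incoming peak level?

-1 dB

That's 6 dB above the -10 dB threshold.
Undo the ratio: input overshoot = 6 × 1.5 = 9 dB, giving input = -1 dB.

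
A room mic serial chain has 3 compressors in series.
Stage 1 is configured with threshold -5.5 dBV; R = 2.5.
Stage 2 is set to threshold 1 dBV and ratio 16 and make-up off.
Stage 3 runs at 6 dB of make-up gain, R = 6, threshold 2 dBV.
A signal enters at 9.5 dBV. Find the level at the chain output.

Stage 1: 15 dB above -5.5 dBV, reduced 2.5:1 to 6 dB above → 0.5 dBV.
Stage 2: below threshold (0.5 ≤ 1); passes unchanged; output 0.5 dBV.
Stage 3: below threshold (0.5 ≤ 2); passes unchanged; make-up brings it to 6.5 dBV.

6.5 dBV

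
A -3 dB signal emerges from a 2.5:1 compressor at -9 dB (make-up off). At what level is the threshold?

-13 dB

Let T be the threshold. Output overshoot = (input overshoot)/R, so -9 − T = (-3 − T)/2.5.
2.5·(-9 − T) = -3 − T → 1.5·T = -22.5 − (-3) = -19.5.
T = -19.5/1.5 = -13 dB.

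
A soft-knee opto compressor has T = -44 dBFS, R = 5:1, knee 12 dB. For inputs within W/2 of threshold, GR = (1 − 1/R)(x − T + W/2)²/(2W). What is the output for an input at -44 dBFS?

-45.2 dBFS

x − T + W/2 = -44 − (-44) + 6 = 6.
GR = (1 − 1/5) × 6² / 24 = 0.8 × 36 / 24 = 1.2 dB.
Output = -44 − 1.2 = -45.2 dBFS.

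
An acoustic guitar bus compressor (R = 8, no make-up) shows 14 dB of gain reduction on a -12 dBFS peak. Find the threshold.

-28 dBFS

Gain reduction = -12 − (-26) = 14 dB; output overshoot = GR / (R − 1) = 14 / 7 = 2 dB.
Threshold = output − output overshoot = -26 − 2 = -28 dBFS.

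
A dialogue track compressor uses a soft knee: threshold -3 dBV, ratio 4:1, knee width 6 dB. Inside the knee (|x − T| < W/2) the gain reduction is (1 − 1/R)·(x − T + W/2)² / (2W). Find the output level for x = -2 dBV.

x − T + W/2 = -2 − (-3) + 3 = 4.
GR = (1 − 1/4) × 4² / 12 = 0.75 × 16 / 12 = 1 dB.
Output = -2 − 1 = -3 dBV.

-3 dBV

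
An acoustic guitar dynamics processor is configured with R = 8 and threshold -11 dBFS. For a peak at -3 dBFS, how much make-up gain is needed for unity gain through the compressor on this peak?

Overshoot 8 dB → 8/8 = 1 dB after compression, so the compressed level is -11 + 1 = -10 dBFS.
Make-up = target − compressed = -3 − (-10) = 7 dB.

7 dB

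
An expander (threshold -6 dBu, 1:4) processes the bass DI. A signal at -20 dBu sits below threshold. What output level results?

-62 dBu

The input is 14 dB below the -6 dBu threshold.
A 1:4 expander multiplies undershoot by 4: 14 × 4 = 56 dB below threshold.
Output = -6 − 56 = -62 dBu.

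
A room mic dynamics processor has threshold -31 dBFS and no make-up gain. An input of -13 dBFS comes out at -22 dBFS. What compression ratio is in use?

Input overshoot = -13 − (-31) = 18 dB; output overshoot = -22 − (-31) = 9 dB.
Ratio = 18 / 9 = 2.

2:1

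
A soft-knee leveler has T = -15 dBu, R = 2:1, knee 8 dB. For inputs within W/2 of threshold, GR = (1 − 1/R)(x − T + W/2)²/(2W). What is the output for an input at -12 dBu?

-13.53125 dBu

x − T + W/2 = -12 − (-15) + 4 = 7.
GR = (1 − 1/2) × 7² / 16 = 0.5 × 49 / 16 = 1.53125 dB.
Output = -12 − 1.53125 = -13.53125 dBu.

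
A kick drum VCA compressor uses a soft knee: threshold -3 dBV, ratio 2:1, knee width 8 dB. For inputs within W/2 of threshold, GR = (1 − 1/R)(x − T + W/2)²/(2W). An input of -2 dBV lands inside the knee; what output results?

x − T + W/2 = -2 − (-3) + 4 = 5.
GR = (1 − 1/2) × 5² / 16 = 0.5 × 25 / 16 = 0.78125 dB.
Output = -2 − 0.78125 = -2.78125 dBV.

-2.78125 dBV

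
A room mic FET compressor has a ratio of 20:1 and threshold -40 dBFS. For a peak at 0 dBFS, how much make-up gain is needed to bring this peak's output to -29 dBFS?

The peak compresses to -40 + 40/20 = -38 dBFS.
To reach -29 dBFS requires -29 − (-38) = 9 dB of make-up.

9 dB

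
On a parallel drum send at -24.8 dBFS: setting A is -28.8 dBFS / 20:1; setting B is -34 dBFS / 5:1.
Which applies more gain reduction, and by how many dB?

A: overshoot 4 dB → output overshoot 0.2 dB → GR 3.8 dB.
B: overshoot 9.2 dB → output overshoot 1.84 dB → GR 7.36 dB.
Difference: 3.56 dB in favour of B.

B, by 3.56 dB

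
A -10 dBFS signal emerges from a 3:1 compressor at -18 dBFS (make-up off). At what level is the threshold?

-22 dBFS

Input is 12 dB above T (since output overshoot × R = input overshoot: (-18 − T)·3 = -10 − T gives T = -22 dBFS).
Check: -22 + (-10 − (-22))/3 = -22 + 4 = -18 dBFS. ✓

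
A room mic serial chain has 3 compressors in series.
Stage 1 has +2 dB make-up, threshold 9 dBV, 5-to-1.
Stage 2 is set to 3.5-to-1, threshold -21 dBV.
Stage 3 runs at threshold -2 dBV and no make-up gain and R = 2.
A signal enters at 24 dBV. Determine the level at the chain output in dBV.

-11 dBV

Stage 1: 15 dB above 9 dBV, reduced 5:1 to 3 dB above → 12 dBV; +2 dB make-up → 14 dBV.
Stage 2: 35 dB above -21 dBV, reduced 3.5:1 to 10 dB above → -11 dBV.
Stage 3: below threshold (-11 ≤ -2); passes unchanged; output -11 dBV.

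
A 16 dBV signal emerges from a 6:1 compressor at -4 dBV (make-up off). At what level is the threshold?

Gain reduction = 16 − (-4) = 20 dB; output overshoot = GR / (R − 1) = 20 / 5 = 4 dB.
Threshold = output − output overshoot = -4 − 4 = -8 dBV.

-8 dBV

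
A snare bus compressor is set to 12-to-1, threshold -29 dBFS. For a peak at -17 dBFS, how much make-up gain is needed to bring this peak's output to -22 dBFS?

6 dB

Overshoot 12 dB → 12/12 = 1 dB after compression, so the compressed level is -29 + 1 = -28 dBFS.
Make-up = target − compressed = -22 − (-28) = 6 dB.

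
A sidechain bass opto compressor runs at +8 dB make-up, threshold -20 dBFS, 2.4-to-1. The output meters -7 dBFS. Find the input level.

-8 dBFS

Remove make-up: -7 − 8 = -15 dBFS.
That's 5 dB above the -20 dBFS threshold.
Input overshoot = R × output overshoot = 12 dB → input = -20 + 12 = -8 dBFS.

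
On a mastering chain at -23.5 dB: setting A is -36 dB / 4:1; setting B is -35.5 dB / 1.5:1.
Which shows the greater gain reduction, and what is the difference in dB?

A, by 5.375 dB

A: GR = 12.5 − 12.5/4 = 9.375 dB.
B: GR = 12 − 12/1.5 = 4 dB.
Difference: 5.375 dB in favour of A.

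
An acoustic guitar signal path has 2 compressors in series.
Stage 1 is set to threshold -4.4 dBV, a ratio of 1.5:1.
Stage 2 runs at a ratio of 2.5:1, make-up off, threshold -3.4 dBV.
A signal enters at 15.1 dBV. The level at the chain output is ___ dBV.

Stage 1: overshoot 19.5 dB → 19.5/1.5 = 13 dB → 8.6 dBV.
Stage 2: 8.6 dBV is 12 dB over -3.4 dBV; at 2.5:1 that becomes 4.8 dB over, giving 1.4 dBV.

1.4 dBV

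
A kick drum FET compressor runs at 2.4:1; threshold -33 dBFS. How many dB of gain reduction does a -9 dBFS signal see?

-9 dBFS exceeds the threshold by 24 dB.
A 2.4:1 ratio leaves 10 dB of that excess.
So the signal is attenuated by 24 − 10 = 14 dB.

14 dB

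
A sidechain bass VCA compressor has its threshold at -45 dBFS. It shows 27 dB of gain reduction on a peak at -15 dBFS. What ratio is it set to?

10:1

Input overshoot = -15 − (-45) = 30 dB.
Output overshoot = 30 − 27 = 3 dB.
Ratio = input overshoot / output overshoot = 30 / 3 = 10.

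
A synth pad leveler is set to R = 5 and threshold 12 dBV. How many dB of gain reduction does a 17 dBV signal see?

4 dB

The signal is 5 dB above threshold.
After 5:1 compression the overshoot becomes 5/5 = 1 dB.
GR = overshoot in − overshoot out = 5 − 1 = 4 dB.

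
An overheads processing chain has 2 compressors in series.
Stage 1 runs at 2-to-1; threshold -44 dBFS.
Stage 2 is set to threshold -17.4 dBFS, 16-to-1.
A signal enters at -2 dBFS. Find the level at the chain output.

Stage 1: overshoot 42 dB → 42/2 = 21 dB → -23 dBFS.
Stage 2: -23 dBFS ≤ -17.4 dBFS, so stage 2 doesn't engage; output -23 dBFS.

-23 dBFS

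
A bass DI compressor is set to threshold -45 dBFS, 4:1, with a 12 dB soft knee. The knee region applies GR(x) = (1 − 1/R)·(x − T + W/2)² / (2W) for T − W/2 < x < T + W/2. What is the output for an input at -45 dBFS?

-46.125 dBFS

x − T + W/2 = -45 − (-45) + 6 = 6.
GR = (1 − 1/4) × 6² / 24 = 0.75 × 36 / 24 = 1.125 dB.
Output = -45 − 1.125 = -46.125 dBFS.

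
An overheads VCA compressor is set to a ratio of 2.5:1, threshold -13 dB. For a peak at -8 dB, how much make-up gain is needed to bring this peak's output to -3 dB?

8 dB

The peak compresses to -13 + 5/2.5 = -11 dB.
To reach -3 dB requires -3 − (-11) = 8 dB of make-up.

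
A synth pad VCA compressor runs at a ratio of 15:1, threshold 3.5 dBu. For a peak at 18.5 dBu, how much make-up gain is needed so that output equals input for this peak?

14 dB

Overshoot 15 dB → 15/15 = 1 dB after compression, so the compressed level is 3.5 + 1 = 4.5 dBu.
Make-up = target − compressed = 18.5 − 4.5 = 14 dB.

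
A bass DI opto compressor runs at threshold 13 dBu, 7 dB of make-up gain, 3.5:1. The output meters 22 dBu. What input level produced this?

Remove make-up: 22 − 7 = 15 dBu.
The compressed level sits 15 − 13 = 2 dB over threshold.
Undo the ratio: input overshoot = 2 × 3.5 = 7 dB, giving input = 20 dBu.

20 dBu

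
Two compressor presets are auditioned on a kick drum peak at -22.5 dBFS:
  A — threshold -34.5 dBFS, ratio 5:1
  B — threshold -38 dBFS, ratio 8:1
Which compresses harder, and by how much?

B, by 3.9625 dB

A: 12 dB over, compressed to 2.4 dB over, so 9.6 dB of GR.
B: 15.5 dB over, compressed to 1.9375 dB over, so 13.5625 dB of GR.
B applies 3.9625 dB more gain reduction.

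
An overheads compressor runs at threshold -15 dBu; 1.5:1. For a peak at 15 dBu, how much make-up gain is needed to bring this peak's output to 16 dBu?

11 dB

The peak compresses to -15 + 30/1.5 = 5 dBu.
To reach 16 dBu requires 16 − 5 = 11 dB of make-up.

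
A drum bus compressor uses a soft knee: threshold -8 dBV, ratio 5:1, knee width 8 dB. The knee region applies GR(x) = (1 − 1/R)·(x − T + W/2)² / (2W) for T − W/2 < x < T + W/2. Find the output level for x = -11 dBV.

x − T + W/2 = -11 − (-8) + 4 = 1.
GR = (1 − 1/5) × 1² / 16 = 0.8 × 1 / 16 = 0.05 dB.
Output = -11 − 0.05 = -11.05 dBV.

-11.05 dBV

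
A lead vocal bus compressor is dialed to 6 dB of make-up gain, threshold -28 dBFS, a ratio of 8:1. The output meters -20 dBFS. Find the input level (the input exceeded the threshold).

Before make-up, the level was -20 − 6 = -26 dBFS.
Post-compression overshoot = -26 − (-28) = 2 dB.
Input overshoot = R × output overshoot = 16 dB → input = -28 + 16 = -12 dBFS.

-12 dBFS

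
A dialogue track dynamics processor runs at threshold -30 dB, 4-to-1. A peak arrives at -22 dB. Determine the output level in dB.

-28 dB

-22 dB sits 8 dB over threshold.
At 4:1 the overshoot is divided by 4, leaving 2 dB above threshold.
That puts the output at -28 dB.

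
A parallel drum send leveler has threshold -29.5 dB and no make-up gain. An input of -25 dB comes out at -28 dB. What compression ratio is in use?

3:1

Input overshoot = -25 − (-29.5) = 4.5 dB; output overshoot = -28 − (-29.5) = 1.5 dB.
Ratio = 4.5 / 1.5 = 3.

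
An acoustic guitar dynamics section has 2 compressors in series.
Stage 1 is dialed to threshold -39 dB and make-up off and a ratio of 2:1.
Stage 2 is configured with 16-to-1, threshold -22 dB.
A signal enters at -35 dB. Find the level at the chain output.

Stage 1: 4 dB above -39 dB, reduced 2:1 to 2 dB above → -37 dB.
Stage 2: -37 dB ≤ -22 dB, so stage 2 doesn't engage; output -37 dB.

-37 dB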